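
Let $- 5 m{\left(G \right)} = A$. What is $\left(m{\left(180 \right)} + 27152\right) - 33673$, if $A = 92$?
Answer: $- \frac{32697}{5} \approx -6539.4$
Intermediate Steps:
$m{\left(G \right)} = - \frac{92}{5}$ ($m{\left(G \right)} = \left(- \frac{1}{5}\right) 92 = - \frac{92}{5}$)
$\left(m{\left(180 \right)} + 27152\right) - 33673 = \left(- \frac{92}{5} + 27152\right) - 33673 = \frac{135668}{5} - 33673 = - \frac{32697}{5}$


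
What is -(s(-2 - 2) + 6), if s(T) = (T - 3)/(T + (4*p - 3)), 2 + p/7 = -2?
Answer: -103/17 ≈ -6.0588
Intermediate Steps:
p = -28 (p = -14 + 7*(-2) = -14 - 14 = -28)
s(T) = (-3 + T)/(-115 + T) (s(T) = (T - 3)/(T + (4*(-28) - 3)) = (-3 + T)/(T + (-112 - 3)) = (-3 + T)/(T - 115) = (-3 + T)/(-115 + T))
-(s(-2 - 2) + 6) = -((-3 + (-2 - 2))/(-115 + (-2 - 2)) + 6) = -((-3 - 4)/(-115 - 4) + 6) = -(-7/(-119) + 6) = -(-1/119*(-7) + 6) = -(1/17 + 6) = -1*103/17 = -103/17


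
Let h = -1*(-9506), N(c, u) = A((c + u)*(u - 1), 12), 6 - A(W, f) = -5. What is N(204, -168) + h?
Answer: 9517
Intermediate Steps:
A(W, f) = 11 (A(W, f) = 6 - 1*(-5) = 6 + 5 = 11)
N(c, u) = 11
h = 9506
N(204, -168) + h = 11 + 9506 = 9517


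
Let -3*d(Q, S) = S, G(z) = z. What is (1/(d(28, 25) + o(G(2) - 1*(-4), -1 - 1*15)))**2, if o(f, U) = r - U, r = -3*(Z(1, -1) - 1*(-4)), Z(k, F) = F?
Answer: 9/16 ≈ 0.56250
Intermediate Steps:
d(Q, S) = -S/3
r = -9 (r = -3*(-1 - 1*(-4)) = -3*(-1 + 4) = -3*3 = -9)
o(f, U) = -9 - U
(1/(d(28, 25) + o(G(2) - 1*(-4), -1 - 1*15)))**2 = (1/(-1/3*25 + (-9 - (-1 - 1*15))))**2 = (1/(-25/3 + (-9 - (-1 - 15))))**2 = (1/(-25/3 + (-9 - 1*(-16))))**2 = (1/(-25/3 + (-9 + 16)))**2 = (1/(-25/3 + 7))**2 = (1/(-4/3))**2 = (-3/4)**2 = 9/16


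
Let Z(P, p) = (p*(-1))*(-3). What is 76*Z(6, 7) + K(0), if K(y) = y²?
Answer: 1596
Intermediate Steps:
Z(P, p) = 3*p (Z(P, p) = -p*(-3) = 3*p)
76*Z(6, 7) + K(0) = 76*(3*7) + 0² = 76*21 + 0 = 1596 + 0 = 1596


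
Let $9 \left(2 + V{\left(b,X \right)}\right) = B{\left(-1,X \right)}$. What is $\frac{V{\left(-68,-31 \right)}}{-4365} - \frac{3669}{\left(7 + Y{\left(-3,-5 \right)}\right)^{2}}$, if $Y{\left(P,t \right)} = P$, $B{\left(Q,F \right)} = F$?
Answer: $- \frac{144135881}{628560} \approx -229.31$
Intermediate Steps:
$V{\left(b,X \right)} = -2 + \frac{X}{9}$
$\frac{V{\left(-68,-31 \right)}}{-4365} - \frac{3669}{\left(7 + Y{\left(-3,-5 \right)}\right)^{2}} = \frac{-2 + \frac{1}{9} \left(-31\right)}{-4365} - \frac{3669}{\left(7 - 3\right)^{2}} = \left(-2 - \frac{31}{9}\right) \left(- \frac{1}{4365}\right) - \frac{3669}{4^{2}} = \left(- \frac{49}{9}\right) \left(- \frac{1}{4365}\right) - \frac{3669}{16} = \frac{49}{39285} - \frac{3669}{16} = - \frac{144135881}{628560}$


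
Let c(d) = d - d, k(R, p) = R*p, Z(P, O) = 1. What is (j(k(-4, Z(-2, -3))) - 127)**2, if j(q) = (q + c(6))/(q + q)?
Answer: 64009/4 ≈ 16002.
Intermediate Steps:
c(d) = 0
j(q) = 1/2 (j(q) = (q + 0)/(q + q) = q/((2*q)) = q*(1/(2*q)) = 1/2)
(j(k(-4, Z(-2, -3))) - 127)**2 = (1/2 - 127)**2 = (-253/2)**2 = 64009/4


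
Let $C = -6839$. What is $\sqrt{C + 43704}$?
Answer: $\sqrt{36865} \approx 192.0$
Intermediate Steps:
$\sqrt{C + 43704} = \sqrt{-6839 + 43704} = \sqrt{36865}$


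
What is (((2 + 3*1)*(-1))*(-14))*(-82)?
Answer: -5740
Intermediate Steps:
(((2 + 3*1)*(-1))*(-14))*(-82) = (((2 + 3)*(-1))*(-14))*(-82) = ((5*(-1))*(-14))*(-82) = -5*(-14)*(-82) = 70*(-82) = -5740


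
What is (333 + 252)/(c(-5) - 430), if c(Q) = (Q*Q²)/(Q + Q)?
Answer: -234/167 ≈ -1.4012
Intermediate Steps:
c(Q) = Q²/2 (c(Q) = Q³/((2*Q)) = Q³*(1/(2*Q)) = Q²/2)
(333 + 252)/(c(-5) - 430) = (333 + 252)/((½)*(-5)² - 430) = 585/((½)*25 - 430) = 585/(25/2 - 430) = 585/(-835/2) = 585*(-2/835) = -234/167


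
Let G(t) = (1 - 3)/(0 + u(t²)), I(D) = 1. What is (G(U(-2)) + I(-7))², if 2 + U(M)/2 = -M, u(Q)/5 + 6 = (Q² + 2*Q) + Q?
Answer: 256/225 ≈ 1.1378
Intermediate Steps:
u(Q) = -30 + 5*Q² + 15*Q (u(Q) = -30 + 5*((Q² + 2*Q) + Q) = -30 + 5*(Q² + 3*Q) = -30 + (5*Q² + 15*Q) = -30 + 5*Q² + 15*Q)
U(M) = -4 - 2*M (U(M) = -4 + 2*(-M) = -4 - 2*M)
G(t) = -2/(-30 + 5*t⁴ + 15*t²) (G(t) = (1 - 3)/(0 + (-30 + 5*(t²)² + 15*t²)) = -2/(0 + (-30 + 5*t⁴ + 15*t²)) = -2/(-30 + 5*t⁴ + 15*t²))
(G(U(-2)) + I(-7))² = (-2/(-30 + 5*(-4 - 2*(-2))⁴ + 15*(-4 - 2*(-2))²) + 1)² = (-2/(-30 + 5*(-4 + 4)⁴ + 15*(-4 + 4)²) + 1)² = (-2/(-30 + 5*0⁴ + 15*0²) + 1)² = (-2/(-30 + 5*0 + 15*0) + 1)² = (-2/(-30 + 0 + 0) + 1)² = (-2/(-30) + 1)² = (-2*(-1/30) + 1)² = (1/15 + 1)² = (16/15)² = 256/225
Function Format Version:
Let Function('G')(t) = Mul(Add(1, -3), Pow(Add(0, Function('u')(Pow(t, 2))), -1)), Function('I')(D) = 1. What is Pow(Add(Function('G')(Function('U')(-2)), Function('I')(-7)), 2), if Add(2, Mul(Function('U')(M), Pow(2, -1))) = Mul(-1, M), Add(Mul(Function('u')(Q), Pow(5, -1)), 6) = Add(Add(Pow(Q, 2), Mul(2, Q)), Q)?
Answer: Rational(256, 225) ≈ 1.1378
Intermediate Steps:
Function('u')(Q) = Add(-30, Mul(5, Pow(Q, 2)), Mul(15, Q)) (Function('u')(Q) = Add(-30, Mul(5, Add(Add(Pow(Q, 2), Mul(2, Q)), Q))) = Add(-30, Mul(5, Add(Pow(Q, 2), Mul(3, Q)))) = Add(-30, Add(Mul(5, Pow(Q, 2)), Mul(15, Q))) = Add(-30, Mul(5, Pow(Q, 2)), Mul(15, Q)))
Function('U')(M) = Add(-4, Mul(-2, M)) (Function('U')(M) = Add(-4, Mul(2, Mul(-1, M))) = Add(-4, Mul(-2, M)))
Function('G')(t) = Mul(-2, Pow(Add(-30, Mul(5, Pow(t, 4)), Mul(15, Pow(t, 2))), -1)) (Function('G')(t) = Mul(Add(1, -3), Pow(Add(0, Add(-30, Mul(5, Pow(Pow(t, 2), 2)), Mul(15, Pow(t, 2)))), -1)) = Mul(-2, Pow(Add(0, Add(-30, Mul(5, Pow(t, 4)), Mul(15, Pow(t, 2)))), -1)) = Mul(-2, Pow(Add(-30, Mul(5, Pow(t, 4)), Mul(15, Pow(t, 2))), -1)))
Pow(Add(Function('G')(Function('U')(-2)), Function('I')(-7)), 2) = Pow(Add(Mul(-2, Pow(Add(-30, Mul(5, Pow(Add(-4, Mul(-2, -2)), 4)), Mul(15, Pow(Add(-4, Mul(-2, -2)), 2))), -1)), 1), 2) = Pow(Add(Mul(-2, Pow(Add(-30, Mul(5, Pow(Add(-4, 4), 4)), Mul(15, Pow(Add(-4, 4), 2))), -1)), 1), 2) = Pow(Add(Mul(-2, Pow(Add(-30, Mul(5, Pow(0, 4)), Mul(15, Pow(0, 2))), -1)), 1), 2) = Pow(Add(Mul(-2, Pow(Add(-30, Mul(5, 0), Mul(15, 0)), -1)), 1), 2) = Pow(Add(Mul(-2, Pow(Add(-30, 0, 0), -1)), 1), 2) = Pow(Add(Mul(-2, Pow(-30, -1)), 1), 2) = Pow(Add(Mul(-2, Rational(-1, 30)), 1), 2) = Pow(Add(Rational(1, 15), 1), 2) = Pow(Rational(16, 15), 2) = Rational(256, 225)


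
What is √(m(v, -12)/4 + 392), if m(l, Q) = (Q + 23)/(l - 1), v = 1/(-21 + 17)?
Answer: √9745/5 ≈ 19.743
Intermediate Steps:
v = -¼ (v = 1/(-4) = -¼ ≈ -0.25000)
m(l, Q) = (23 + Q)/(-1 + l)
√(m(v, -12)/4 + 392) = √(((23 - 12)/(-1 - ¼))/4 + 392) = √((11/(-5/4))*(¼) + 392) = √(-⅘*11*(¼) + 392) = √(-44/5*¼ + 392) = √(-11/5 + 392) = √(1949/5) = √9745/5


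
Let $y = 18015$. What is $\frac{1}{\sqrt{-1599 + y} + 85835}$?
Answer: $\frac{85835}{7367630809} - \frac{12 \sqrt{114}}{7367630809} \approx 1.1633 \cdot 10^{-5}$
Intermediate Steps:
$\frac{1}{\sqrt{-1599 + y} + 85835} = \frac{1}{\sqrt{-1599 + 18015} + 85835} = \frac{1}{\sqrt{16416} + 85835} = \frac{1}{12 \sqrt{114} + 85835} = \frac{1}{85835 + 12 \sqrt{114}}$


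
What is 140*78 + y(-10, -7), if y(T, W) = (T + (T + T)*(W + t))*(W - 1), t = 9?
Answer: 11320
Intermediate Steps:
y(T, W) = (-1 + W)*(T + 2*T*(9 + W)) (y(T, W) = (T + (T + T)*(W + 9))*(W - 1) = (T + (2*T)*(9 + W))*(-1 + W) = (T + 2*T*(9 + W))*(-1 + W) = (-1 + W)*(T + 2*T*(9 + W)))
140*78 + y(-10, -7) = 140*78 - 10*(-19 + 2*(-7)² + 17*(-7)) = 10920 - 10*(-19 + 2*49 - 119) = 10920 - 10*(-19 + 98 - 119) = 10920 - 10*(-40) = 10920 + 400 = 11320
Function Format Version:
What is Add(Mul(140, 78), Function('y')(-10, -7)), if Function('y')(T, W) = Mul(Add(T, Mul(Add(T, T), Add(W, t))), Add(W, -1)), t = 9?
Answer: 11320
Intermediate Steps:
Function('y')(T, W) = Mul(Add(-1, W), Add(T, Mul(2, T, Add(9, W)))) (Function('y')(T, W) = Mul(Add(T, Mul(Add(T, T), Add(W, 9))), Add(W, -1)) = Mul(Add(T, Mul(Mul(2, T), Add(9, W))), Add(-1, W)) = Mul(Add(T, Mul(2, T, Add(9, W))), Add(-1, W)) = Mul(Add(-1, W), Add(T, Mul(2, T, Add(9, W)))))
Add(Mul(140, 78), Function('y')(-10, -7)) = Add(Mul(140, 78), Mul(-10, Add(-19, Mul(2, Pow(-7, 2)), Mul(17, -7)))) = Add(10920, Mul(-10, Add(-19, Mul(2, 49), -119))) = Add(10920, Mul(-10, Add(-19, 98, -119))) = Add(10920, Mul(-10, -40)) = Add(10920, 400) = 11320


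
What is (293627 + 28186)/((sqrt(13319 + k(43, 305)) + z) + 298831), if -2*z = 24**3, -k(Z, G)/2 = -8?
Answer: 93943329147/85216689226 - 321813*sqrt(13335)/85216689226 ≈ 1.1020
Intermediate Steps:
k(Z, G) = 16 (k(Z, G) = -2*(-8) = 16)
z = -6912 (z = -1/2*24**3 = -1/2*13824 = -6912)
(293627 + 28186)/((sqrt(13319 + k(43, 305)) + z) + 298831) = (293627 + 28186)/((sqrt(13319 + 16) - 6912) + 298831) = 321813/((sqrt(13335) - 6912) + 298831) = 321813/((-6912 + sqrt(13335)) + 298831) = 321813/(291919 + sqrt(13335))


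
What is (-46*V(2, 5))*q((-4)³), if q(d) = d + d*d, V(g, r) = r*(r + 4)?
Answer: -8346240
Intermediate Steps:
V(g, r) = r*(4 + r)
q(d) = d + d²
(-46*V(2, 5))*q((-4)³) = (-230*(4 + 5))*((-4)³*(1 + (-4)³)) = (-230*9)*(-64*(1 - 64)) = (-46*45)*(-64*(-63)) = -2070*4032 = -8346240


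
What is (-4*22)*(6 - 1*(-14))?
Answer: -1760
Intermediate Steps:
(-4*22)*(6 - 1*(-14)) = -88*(6 + 14) = -88*20 = -1760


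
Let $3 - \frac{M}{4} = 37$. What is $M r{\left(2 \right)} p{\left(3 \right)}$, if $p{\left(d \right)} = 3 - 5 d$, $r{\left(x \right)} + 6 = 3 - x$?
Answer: $-8160$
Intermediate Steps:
$r{\left(x \right)} = -3 - x$ ($r{\left(x \right)} = -6 - \left(-3 + x\right) = -3 - x$)
$M = -136$ ($M = 12 - 148 = -136$)
$M r{\left(2 \right)} p{\left(3 \right)} = - 136 \left(-3 - 2\right) \left(3 - 15\right) = \left(-136\right) \left(-5\right) \left(-12\right) = 680 \left(-12\right) = -8160$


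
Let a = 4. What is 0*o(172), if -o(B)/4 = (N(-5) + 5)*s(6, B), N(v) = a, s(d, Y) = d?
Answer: 0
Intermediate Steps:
N(v) = 4
o(B) = -216 (o(B) = -4*(4 + 5)*6 = -36*6 = -4*54 = -216)
0*o(172) = 0*(-216) = 0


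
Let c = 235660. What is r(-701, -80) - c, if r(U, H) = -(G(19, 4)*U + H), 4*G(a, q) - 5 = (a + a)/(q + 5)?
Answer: -8422697/36 ≈ -2.3396e+5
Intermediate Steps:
G(a, q) = 5/4 + a/(2*(5 + q)) (G(a, q) = 5/4 + ((a + a)/(q + 5))/4 = 5/4 + ((2*a)/(5 + q))/4 = 5/4 + (2*a/(5 + q))/4 = 5/4 + a/(2*(5 + q)))
r(U, H) = -H - 83*U/36 (r(U, H) = -(((25 + 2*19 + 5*4)/(4*(5 + 4)))*U + H) = -(((¼)*(25 + 38 + 20)/9)*U + H) = -(((¼)*(⅑)*83)*U + H) = -(83*U/36 + H) = -(H + 83*U/36) = -H - 83*U/36)
r(-701, -80) - c = (-1*(-80) - 83/36*(-701)) - 1*235660 = (80 + 58183/36) - 235660 = 61063/36 - 235660 = -8422697/36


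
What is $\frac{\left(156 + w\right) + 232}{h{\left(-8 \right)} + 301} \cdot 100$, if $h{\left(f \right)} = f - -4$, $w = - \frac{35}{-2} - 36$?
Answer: $\frac{36950}{297} \approx 124.41$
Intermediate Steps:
$w = - \frac{37}{2}$ ($w = \left(-35\right) \left(- \frac{1}{2}\right) - 36 = \frac{35}{2} - 36 = - \frac{37}{2} \approx -18.5$)
$h{\left(f \right)} = 4 + f$ ($h{\left(f \right)} = f + 4 = 4 + f$)
$\frac{\left(156 + w\right) + 232}{h{\left(-8 \right)} + 301} \cdot 100 = \frac{\left(156 - \frac{37}{2}\right) + 232}{\left(4 - 8\right) + 301} \cdot 100 = \frac{\frac{275}{2} + 232}{-4 + 301} \cdot 100 = \frac{739}{2 \cdot 297} \cdot 100 = \frac{739}{2} \cdot \frac{1}{297} \cdot 100 = \frac{739}{594} \cdot 100 = \frac{36950}{297}$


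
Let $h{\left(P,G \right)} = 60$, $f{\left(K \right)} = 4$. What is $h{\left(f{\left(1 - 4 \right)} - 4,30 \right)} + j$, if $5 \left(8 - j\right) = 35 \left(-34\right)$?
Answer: $306$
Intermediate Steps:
$j = 246$ ($j = 8 - \frac{35 \left(-34\right)}{5} = 8 - -238 = 8 + 238 = 246$)
$h{\left(f{\left(1 - 4 \right)} - 4,30 \right)} + j = 60 + 246 = 306$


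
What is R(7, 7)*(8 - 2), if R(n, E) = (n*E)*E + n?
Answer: 2100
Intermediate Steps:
R(n, E) = n + n*E² (R(n, E) = (E*n)*E + n = n*E² + n = n + n*E²)
R(7, 7)*(8 - 2) = (7*(1 + 7²))*(8 - 2) = (7*(1 + 49))*6 = (7*50)*6 = 350*6 = 2100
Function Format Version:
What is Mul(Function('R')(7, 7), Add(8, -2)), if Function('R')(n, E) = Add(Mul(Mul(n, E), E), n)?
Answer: 2100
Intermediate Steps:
Function('R')(n, E) = Add(n, Mul(n, Pow(E, 2))) (Function('R')(n, E) = Add(Mul(Mul(E, n), E), n) = Add(Mul(n, Pow(E, 2)), n) = Add(n, Mul(n, Pow(E, 2))))
Mul(Function('R')(7, 7), Add(8, -2)) = Mul(Mul(7, Add(1, Pow(7, 2))), Add(8, -2)) = Mul(Mul(7, Add(1, 49)), 6) = Mul(Mul(7, 50), 6) = Mul(350, 6) = 2100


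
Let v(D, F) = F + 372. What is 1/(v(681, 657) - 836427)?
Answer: -1/835398 ≈ -1.1970e-6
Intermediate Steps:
v(D, F) = 372 + F
1/(v(681, 657) - 836427) = 1/((372 + 657) - 836427) = 1/(1029 - 836427) = 1/(-835398) = -1/835398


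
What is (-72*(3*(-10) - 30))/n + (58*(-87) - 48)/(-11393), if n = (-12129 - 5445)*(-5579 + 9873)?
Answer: 32029838442/71645598259 ≈ 0.44706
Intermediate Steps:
n = -75462756 (n = -17574*4294 = -75462756)
(-72*(3*(-10) - 30))/n + (58*(-87) - 48)/(-11393) = -72*(3*(-10) - 30)/(-75462756) + (58*(-87) - 48)/(-11393) = -72*(-30 - 30)*(-1/75462756) + (-5046 - 48)*(-1/11393) = -72*(-60)*(-1/75462756) - 5094*(-1/11393) = 4320*(-1/75462756) + 5094/11393 = -360/6288563 + 5094/11393 = 32029838442/71645598259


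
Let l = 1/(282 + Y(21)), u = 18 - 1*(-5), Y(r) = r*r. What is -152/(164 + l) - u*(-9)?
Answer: 24434715/118573 ≈ 206.07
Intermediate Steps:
Y(r) = r²
u = 23 (u = 18 + 5 = 23)
l = 1/723 (l = 1/(282 + 21²) = 1/(282 + 441) = 1/723 ≈ 0.0013831)
-152/(164 + l) - u*(-9) = -152/(164 + 1/723) - 23*(-9) = -152/118573/723 - 1*(-207) = -152*723/118573 + 207 = -109896/118573 + 207 = 24434715/118573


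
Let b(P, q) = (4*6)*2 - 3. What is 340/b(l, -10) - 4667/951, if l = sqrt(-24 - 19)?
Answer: 7555/2853 ≈ 2.6481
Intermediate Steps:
l = I*sqrt(43) (l = sqrt(-43) = I*sqrt(43) ≈ 6.5574*I)
b(P, q) = 45 (b(P, q) = 24*2 - 3 = 48 - 3 = 45)
340/b(l, -10) - 4667/951 = 340/45 - 4667/951 = 340*(1/45) - 4667*1/951 = 68/9 - 4667/951 = 7555/2853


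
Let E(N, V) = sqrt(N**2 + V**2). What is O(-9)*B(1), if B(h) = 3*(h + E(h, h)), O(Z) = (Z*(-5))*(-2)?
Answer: -270 - 270*sqrt(2) ≈ -651.84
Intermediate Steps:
O(Z) = 10*Z (O(Z) = -5*Z*(-2) = 10*Z)
B(h) = 3*h + 3*sqrt(2)*sqrt(h**2) (B(h) = 3*(h + sqrt(h**2 + h**2)) = 3*(h + sqrt(2*h**2)) = 3*(h + sqrt(2)*sqrt(h**2)) = 3*h + 3*sqrt(2)*sqrt(h**2))
O(-9)*B(1) = (10*(-9))*(3*1 + 3*sqrt(2)*sqrt(1**2)) = -90*(3 + 3*sqrt(2)*sqrt(1)) = -90*(3 + 3*sqrt(2)*1) = -90*(3 + 3*sqrt(2)) = -270 - 270*sqrt(2)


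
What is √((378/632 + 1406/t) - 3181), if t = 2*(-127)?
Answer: I*√1282799685221/20066 ≈ 56.444*I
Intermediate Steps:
t = -254
√((378/632 + 1406/t) - 3181) = √((378/632 + 1406/(-254)) - 3181) = √((378*(1/632) + 1406*(-1/254)) - 3181) = √((189/316 - 703/127) - 3181) = √(-198145/40132 - 3181) = √(-127858037/40132) = I*√1282799685221/20066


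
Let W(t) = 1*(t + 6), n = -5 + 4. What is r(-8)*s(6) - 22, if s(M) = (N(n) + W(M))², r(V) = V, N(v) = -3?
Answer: -670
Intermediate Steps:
n = -1
W(t) = 6 + t (W(t) = 1*(6 + t) = 6 + t)
s(M) = (3 + M)² (s(M) = (-3 + (6 + M))² = (3 + M)²)
r(-8)*s(6) - 22 = -8*(3 + 6)² - 22 = -8*9² - 22 = -8*81 - 22 = -648 - 22 = -670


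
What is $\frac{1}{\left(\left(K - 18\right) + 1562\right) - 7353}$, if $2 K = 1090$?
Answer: $- \frac{1}{5264} \approx -0.00018997$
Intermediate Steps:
$K = 545$ ($K = \frac{1}{2} \cdot 1090 = 545$)
$\frac{1}{\left(\left(K - 18\right) + 1562\right) - 7353} = \frac{1}{\left(\left(545 - 18\right) + 1562\right) - 7353} = \frac{1}{\left(527 + 1562\right) - 7353} = \frac{1}{2089 - 7353} = \frac{1}{-5264} = - \frac{1}{5264}$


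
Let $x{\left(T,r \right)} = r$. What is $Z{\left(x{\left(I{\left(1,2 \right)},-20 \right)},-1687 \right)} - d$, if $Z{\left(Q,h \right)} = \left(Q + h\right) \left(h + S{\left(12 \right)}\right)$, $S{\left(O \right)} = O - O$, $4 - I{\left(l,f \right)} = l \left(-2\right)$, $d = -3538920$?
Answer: $6418629$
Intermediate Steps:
$I{\left(l,f \right)} = 4 + 2 l$ ($I{\left(l,f \right)} = 4 - l \left(-2\right) = 4 - - 2 l = 4 + 2 l$)
$S{\left(O \right)} = 0$
$Z{\left(Q,h \right)} = h \left(Q + h\right)$ ($Z{\left(Q,h \right)} = \left(Q + h\right) \left(h + 0\right) = \left(Q + h\right) h = h \left(Q + h\right)$)
$Z{\left(x{\left(I{\left(1,2 \right)},-20 \right)},-1687 \right)} - d = - 1687 \left(-20 - 1687\right) - -3538920 = \left(-1687\right) \left(-1707\right) + 3538920 = 2879709 + 3538920 = 6418629$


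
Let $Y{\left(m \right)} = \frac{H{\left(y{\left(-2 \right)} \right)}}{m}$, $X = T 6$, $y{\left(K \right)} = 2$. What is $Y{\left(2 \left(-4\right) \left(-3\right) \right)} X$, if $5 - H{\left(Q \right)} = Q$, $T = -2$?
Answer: $- \frac{3}{2} \approx -1.5$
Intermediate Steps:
$H{\left(Q \right)} = 5 - Q$
$X = -12$ ($X = \left(-2\right) 6 = -12$)
$Y{\left(m \right)} = \frac{3}{m}$ ($Y{\left(m \right)} = \frac{5 - 2}{m} = \frac{3}{m}$)
$Y{\left(2 \left(-4\right) \left(-3\right) \right)} X = \frac{3}{2 \left(-4\right) \left(-3\right)} \left(-12\right) = \frac{3}{\left(-8\right) \left(-3\right)} \left(-12\right) = \frac{3}{24} \left(-12\right) = 3 \cdot \frac{1}{24} \left(-12\right) = \frac{1}{8} \left(-12\right) = - \frac{3}{2}$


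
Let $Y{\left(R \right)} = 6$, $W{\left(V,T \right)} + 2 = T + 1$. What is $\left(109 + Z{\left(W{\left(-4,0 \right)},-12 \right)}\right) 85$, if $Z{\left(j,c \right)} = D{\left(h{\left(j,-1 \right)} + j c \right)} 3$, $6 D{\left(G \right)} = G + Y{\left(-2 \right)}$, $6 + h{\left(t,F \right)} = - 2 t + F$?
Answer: $\frac{19635}{2} \approx 9817.5$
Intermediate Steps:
$h{\left(t,F \right)} = -6 + F - 2 t$ ($h{\left(t,F \right)} = -6 + \left(- 2 t + F\right) = -6 + \left(F - 2 t\right) = -6 + F - 2 t$)
$W{\left(V,T \right)} = -1 + T$ ($W{\left(V,T \right)} = -2 + \left(T + 1\right) = -2 + \left(1 + T\right) = -1 + T$)
$D{\left(G \right)} = 1 + \frac{G}{6}$ ($D{\left(G \right)} = \frac{G + 6}{6} = \frac{6 + G}{6} = 1 + \frac{G}{6}$)
$Z{\left(j,c \right)} = - \frac{1}{2} - j + \frac{c j}{2}$ ($Z{\left(j,c \right)} = \left(1 + \frac{\left(-6 - 1 - 2 j\right) + j c}{6}\right) 3 = \left(1 + \frac{\left(-7 - 2 j\right) + c j}{6}\right) 3 = \left(1 + \frac{-7 - 2 j + c j}{6}\right) 3 = \left(1 - \left(\frac{7}{6} + \frac{j}{3} - \frac{c j}{6}\right)\right) 3 = \left(- \frac{1}{6} - \frac{j}{3} + \frac{c j}{6}\right) 3 = - \frac{1}{2} - j + \frac{c j}{2}$)
$\left(109 + Z{\left(W{\left(-4,0 \right)},-12 \right)}\right) 85 = \left(109 - \left(- \frac{1}{2} + 6 \left(-1 + 0\right)\right)\right) 85 = \left(109 - \left(- \frac{1}{2} - 6\right)\right) 85 = \left(109 + \left(- \frac{1}{2} + 1 + 6\right)\right) 85 = \left(109 + \frac{13}{2}\right) 85 = \frac{231}{2} \cdot 85 = \frac{19635}{2}$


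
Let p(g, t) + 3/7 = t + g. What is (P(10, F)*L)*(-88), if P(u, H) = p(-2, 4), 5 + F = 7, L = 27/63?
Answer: -2904/49 ≈ -59.265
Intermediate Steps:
L = 3/7 (L = 27*(1/63) = 3/7 ≈ 0.42857)
F = 2 (F = -5 + 7 = 2)
p(g, t) = -3/7 + g + t (p(g, t) = -3/7 + (t + g) = -3/7 + (g + t) = -3/7 + g + t)
P(u, H) = 11/7 (P(u, H) = -3/7 - 2 + 4 = 11/7)
(P(10, F)*L)*(-88) = ((11/7)*(3/7))*(-88) = (33/49)*(-88) = -2904/49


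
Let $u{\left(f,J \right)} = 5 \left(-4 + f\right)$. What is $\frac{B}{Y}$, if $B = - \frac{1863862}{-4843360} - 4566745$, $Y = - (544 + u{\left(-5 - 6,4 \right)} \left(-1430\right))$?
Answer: $\frac{11059194099669}{261042573920} \approx 42.365$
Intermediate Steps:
$u{\left(f,J \right)} = -20 + 5 f$
$Y = -107794$ ($Y = - (544 + \left(-20 + 5 \left(-5 - 6\right)\right) \left(-1430\right)) = - (544 + \left(-20 + 5 \left(-11\right)\right) \left(-1430\right)) = - (544 + \left(-20 - 55\right) \left(-1430\right)) = - (544 - -107250) = - (544 + 107250) = \left(-1\right) 107794 = -107794$)
$B = - \frac{11059194099669}{2421680}$ ($B = \left(-1863862\right) \left(- \frac{1}{4843360}\right) - 4566745 = \frac{931931}{2421680} - 4566745 = - \frac{11059194099669}{2421680} \approx -4.5667 \cdot 10^{6}$)
$\frac{B}{Y} = - \frac{11059194099669}{2421680 \left(-107794\right)} = \left(- \frac{11059194099669}{2421680}\right) \left(- \frac{1}{107794}\right) = \frac{11059194099669}{261042573920}$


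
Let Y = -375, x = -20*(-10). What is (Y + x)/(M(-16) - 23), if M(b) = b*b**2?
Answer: 175/4119 ≈ 0.042486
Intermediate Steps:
M(b) = b**3
x = 200
(Y + x)/(M(-16) - 23) = (-375 + 200)/((-16)**3 - 23) = -175/(-4096 - 23) = -175/(-4119) = -175*(-1/4119) = 175/4119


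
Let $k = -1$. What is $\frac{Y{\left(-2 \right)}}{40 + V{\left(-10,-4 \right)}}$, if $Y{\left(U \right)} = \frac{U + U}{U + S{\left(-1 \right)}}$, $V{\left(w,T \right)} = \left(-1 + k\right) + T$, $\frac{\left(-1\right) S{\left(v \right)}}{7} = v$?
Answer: $- \frac{2}{85} \approx -0.023529$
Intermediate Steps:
$S{\left(v \right)} = - 7 v$
$V{\left(w,T \right)} = -2 + T$ ($V{\left(w,T \right)} = \left(-1 - 1\right) + T = -2 + T$)
$Y{\left(U \right)} = \frac{2 U}{7 + U}$ ($Y{\left(U \right)} = \frac{U + U}{U - -7} = \frac{2 U}{U + 7} = \frac{2 U}{7 + U}$)
$\frac{Y{\left(-2 \right)}}{40 + V{\left(-10,-4 \right)}} = \frac{2 \left(-2\right) \frac{1}{7 - 2}}{40 - 6} = \frac{2 \left(-2\right) \frac{1}{5}}{40 - 6} = \frac{2 \left(-2\right) \frac{1}{5}}{34} = \left(- \frac{4}{5}\right) \frac{1}{34} = - \frac{2}{85}$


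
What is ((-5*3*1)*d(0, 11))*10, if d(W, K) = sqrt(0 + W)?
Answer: 0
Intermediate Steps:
d(W, K) = sqrt(W)
((-5*3*1)*d(0, 11))*10 = ((-5*3*1)*sqrt(0))*10 = (-15*1*0)*10 = -15*0*10 = 0*10 = 0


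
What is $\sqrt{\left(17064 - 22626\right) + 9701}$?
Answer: $\sqrt{4139} \approx 64.335$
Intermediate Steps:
$\sqrt{\left(17064 - 22626\right) + 9701} = \sqrt{-5562 + 9701} = \sqrt{4139}$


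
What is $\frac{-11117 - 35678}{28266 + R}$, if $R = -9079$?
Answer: $- \frac{6685}{2741} \approx -2.4389$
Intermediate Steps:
$\frac{-11117 - 35678}{28266 + R} = \frac{-11117 - 35678}{28266 - 9079} = - \frac{46795}{19187} = \left(-46795\right) \frac{1}{19187} = - \frac{6685}{2741}$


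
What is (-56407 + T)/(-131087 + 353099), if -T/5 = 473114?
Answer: -2421977/222012 ≈ -10.909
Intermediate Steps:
T = -2365570 (T = -5*473114 = -2365570)
(-56407 + T)/(-131087 + 353099) = (-56407 - 2365570)/(-131087 + 353099) = -2421977/222012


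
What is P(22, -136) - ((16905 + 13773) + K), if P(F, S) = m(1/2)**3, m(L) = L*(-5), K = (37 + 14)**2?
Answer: -266357/8 ≈ -33295.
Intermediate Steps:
K = 2601 (K = 51**2 = 2601)
m(L) = -5*L
P(F, S) = -125/8 (P(F, S) = (-5/2)**3 = -125/8)
P(22, -136) - ((16905 + 13773) + K) = -125/8 - ((16905 + 13773) + 2601) = -125/8 - (30678 + 2601) = -125/8 - 1*33279 = -125/8 - 33279 = -266357/8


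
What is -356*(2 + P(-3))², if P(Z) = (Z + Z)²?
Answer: -514064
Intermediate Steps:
P(Z) = 4*Z² (P(Z) = (2*Z)² = 4*Z²)
-356*(2 + P(-3))² = -356*(2 + 4*(-3)²)² = -356*(2 + 4*9)² = -356*(2 + 36)² = -356*38² = -356*1444 = -514064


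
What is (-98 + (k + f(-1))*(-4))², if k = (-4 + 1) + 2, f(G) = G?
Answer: 8100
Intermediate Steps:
k = -1 (k = -3 + 2 = -1)
(-98 + (k + f(-1))*(-4))² = (-98 + (-1 - 1)*(-4))² = (-98 - 2*(-4))² = (-98 + 8)² = (-90)² = 8100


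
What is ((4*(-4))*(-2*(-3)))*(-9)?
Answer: 864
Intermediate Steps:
((4*(-4))*(-2*(-3)))*(-9) = -16*6*(-9) = -96*(-9) = 864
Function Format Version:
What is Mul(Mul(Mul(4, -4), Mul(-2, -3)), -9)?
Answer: 864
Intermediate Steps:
Mul(Mul(Mul(4, -4), Mul(-2, -3)), -9) = Mul(Mul(-16, 6), -9) = Mul(-96, -9) = 864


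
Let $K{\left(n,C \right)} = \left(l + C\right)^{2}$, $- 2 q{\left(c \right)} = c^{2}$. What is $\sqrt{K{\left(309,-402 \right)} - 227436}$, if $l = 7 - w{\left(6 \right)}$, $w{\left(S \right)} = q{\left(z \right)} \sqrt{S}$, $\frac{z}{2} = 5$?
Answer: $i \sqrt{56411 + 39500 \sqrt{6}} \approx 391.36 i$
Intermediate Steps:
$z = 10$ ($z = 2 \cdot 5 = 10$)
$q{\left(c \right)} = - \frac{c^{2}}{2}$
$w{\left(S \right)} = - 50 \sqrt{S}$ ($w{\left(S \right)} = - \frac{10^{2}}{2} \sqrt{S} = \left(- \frac{1}{2}\right) 100 \sqrt{S} = - 50 \sqrt{S}$)
$l = 7 + 50 \sqrt{6}$ ($l = 7 - - 50 \sqrt{6} = 7 + 50 \sqrt{6} \approx 129.47$)
$K{\left(n,C \right)} = \left(7 + C + 50 \sqrt{6}\right)^{2}$ ($K{\left(n,C \right)} = \left(\left(7 + 50 \sqrt{6}\right) + C\right)^{2} = \left(7 + C + 50 \sqrt{6}\right)^{2}$)
$\sqrt{K{\left(309,-402 \right)} - 227436} = \sqrt{\left(7 - 402 + 50 \sqrt{6}\right)^{2} - 227436} = \sqrt{\left(-395 + 50 \sqrt{6}\right)^{2} - 227436} = \sqrt{-227436 + \left(-395 + 50 \sqrt{6}\right)^{2}}$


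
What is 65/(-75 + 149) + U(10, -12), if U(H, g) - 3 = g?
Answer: -601/74 ≈ -8.1216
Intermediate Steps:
U(H, g) = 3 + g
65/(-75 + 149) + U(10, -12) = 65/(-75 + 149) + (3 - 12) = 65/74 - 9 = -601/74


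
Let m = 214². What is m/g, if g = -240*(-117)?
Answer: 11449/7020 ≈ 1.6309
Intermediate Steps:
m = 45796
g = 28080
m/g = 45796/28080 = 45796*(1/28080) = 11449/7020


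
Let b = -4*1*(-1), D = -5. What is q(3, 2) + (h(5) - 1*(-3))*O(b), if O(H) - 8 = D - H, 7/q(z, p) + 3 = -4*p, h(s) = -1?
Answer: -29/11 ≈ -2.6364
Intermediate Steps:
q(z, p) = 7/(-3 - 4*p)
b = 4 (b = -4*(-1) = 4)
O(H) = 3 - H (O(H) = 8 + (-5 - H) = 3 - H)
q(3, 2) + (h(5) - 1*(-3))*O(b) = -7/(3 + 4*2) + (-1 - 1*(-3))*(3 - 1*4) = -7/(3 + 8) + (-1 + 3)*(3 - 4) = -7/11 + 2*(-1) = -7*1/11 - 2 = -7/11 - 2 = -29/11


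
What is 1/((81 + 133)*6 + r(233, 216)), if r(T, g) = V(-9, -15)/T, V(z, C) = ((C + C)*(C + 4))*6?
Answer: 233/301152 ≈ 0.00077370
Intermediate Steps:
V(z, C) = 12*C*(4 + C) (V(z, C) = ((2*C)*(4 + C))*6 = (2*C*(4 + C))*6 = 12*C*(4 + C))
r(T, g) = 1980/T (r(T, g) = (12*(-15)*(4 - 15))/T = (12*(-15)*(-11))/T = 1980/T)
1/((81 + 133)*6 + r(233, 216)) = 1/((81 + 133)*6 + 1980/233) = 1/(214*6 + 1980*(1/233)) = 1/(1284 + 1980/233) = 1/(301152/233) = 233/301152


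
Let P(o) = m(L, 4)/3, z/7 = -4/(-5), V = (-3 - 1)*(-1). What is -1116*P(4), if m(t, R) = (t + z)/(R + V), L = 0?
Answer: -1302/5 ≈ -260.40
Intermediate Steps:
V = 4 (V = -4*(-1) = 4)
z = 28/5 (z = 7*(-4/(-5)) = 7*(-4*(-⅕)) = 7*(⅘) = 28/5 ≈ 5.6000)
m(t, R) = (28/5 + t)/(4 + R) (m(t, R) = (t + 28/5)/(R + 4) = (28/5 + t)/(4 + R))
P(o) = 7/30 (P(o) = ((28/5 + 0)/(4 + 4))/3 = ((28/5)/8)*(⅓) = ((⅛)*(28/5))*(⅓) = (7/10)*(⅓) = 7/30)
-1116*P(4) = -1116*7/30 = -1302/5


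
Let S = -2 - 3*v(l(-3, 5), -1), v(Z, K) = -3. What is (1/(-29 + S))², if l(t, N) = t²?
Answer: 1/484 ≈ 0.0020661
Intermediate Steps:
S = 7 (S = -2 - 3*(-3) = -2 + 9 = 7)
(1/(-29 + S))² = (1/(-29 + 7))² = (1/(-22))² = (-1/22)² = 1/484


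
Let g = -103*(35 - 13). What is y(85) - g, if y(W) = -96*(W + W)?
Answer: -14054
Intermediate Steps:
g = -2266 (g = -103*22 = -2266)
y(W) = -192*W
y(85) - g = -192*85 - 1*(-2266) = -16320 + 2266 = -14054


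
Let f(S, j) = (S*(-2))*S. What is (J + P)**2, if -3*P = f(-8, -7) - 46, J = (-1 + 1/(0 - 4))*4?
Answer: 2809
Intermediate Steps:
J = -5 (J = (-1 + 1/(-4))*4 = (-1 - 1/4)*4 = -5/4*4 = -5)
f(S, j) = -2*S**2 (f(S, j) = (-2*S)*S = -2*S**2)
P = 58 (P = -(-2*(-8)**2 - 46)/3 = -(-2*64 - 46)/3 = -(-128 - 46)/3 = -1/3*(-174) = 58)
(J + P)**2 = (-5 + 58)**2 = 53**2 = 2809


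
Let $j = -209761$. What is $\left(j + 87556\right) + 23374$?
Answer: $-98831$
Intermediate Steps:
$\left(j + 87556\right) + 23374 = \left(-209761 + 87556\right) + 23374 = -122205 + 23374 = -98831$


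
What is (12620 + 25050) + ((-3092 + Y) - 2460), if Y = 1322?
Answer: 33440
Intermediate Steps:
(12620 + 25050) + ((-3092 + Y) - 2460) = (12620 + 25050) + ((-3092 + 1322) - 2460) = 37670 + (-1770 - 2460) = 37670 - 4230 = 33440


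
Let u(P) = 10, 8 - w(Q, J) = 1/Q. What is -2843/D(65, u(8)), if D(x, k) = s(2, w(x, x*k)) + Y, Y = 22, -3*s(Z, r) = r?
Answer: -184795/1257 ≈ -147.01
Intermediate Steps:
w(Q, J) = 8 - 1/Q
s(Z, r) = -r/3
D(x, k) = 58/3 + 1/(3*x) (D(x, k) = -(8 - 1/x)/3 + 22 = (-8/3 + 1/(3*x)) + 22 = 58/3 + 1/(3*x))
-2843/D(65, u(8)) = -2843*195/(1 + 58*65) = -2843*195/(1 + 3770) = -2843/((⅓)*(1/65)*3771) = -2843/1257/65 = -2843*65/1257 = -184795/1257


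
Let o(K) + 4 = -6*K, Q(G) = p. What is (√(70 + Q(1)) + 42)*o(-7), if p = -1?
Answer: 1596 + 38*√69 ≈ 1911.7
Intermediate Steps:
Q(G) = -1
o(K) = -4 - 6*K
(√(70 + Q(1)) + 42)*o(-7) = (√(70 - 1) + 42)*(-4 - 6*(-7)) = (√69 + 42)*(-4 + 42) = (42 + √69)*38 = 1596 + 38*√69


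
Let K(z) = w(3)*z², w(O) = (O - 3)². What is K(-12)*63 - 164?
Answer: -164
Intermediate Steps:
w(O) = (-3 + O)²
K(z) = 0 (K(z) = (-3 + 3)²*z² = 0²*z² = 0*z² = 0)
K(-12)*63 - 164 = 0*63 - 164 = 0 - 164 = -164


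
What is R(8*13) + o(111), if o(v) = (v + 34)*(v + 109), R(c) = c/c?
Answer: 31901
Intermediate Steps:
R(c) = 1
o(v) = (34 + v)*(109 + v)
R(8*13) + o(111) = 1 + (3706 + 111**2 + 143*111) = 1 + (3706 + 12321 + 15873) = 1 + 31900 = 31901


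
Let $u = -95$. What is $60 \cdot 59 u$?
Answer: $-336300$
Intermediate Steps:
$60 \cdot 59 u = 60 \cdot 59 \left(-95\right) = 3540 \left(-95\right) = -336300$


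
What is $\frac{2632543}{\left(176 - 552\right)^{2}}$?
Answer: $\frac{2632543}{141376} \approx 18.621$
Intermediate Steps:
$\frac{2632543}{\left(176 - 552\right)^{2}} = \frac{2632543}{\left(-376\right)^{2}} = \frac{2632543}{141376}$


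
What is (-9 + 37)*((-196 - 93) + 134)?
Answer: -4340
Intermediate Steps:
(-9 + 37)*((-196 - 93) + 134) = 28*(-289 + 134) = 28*(-155) = -4340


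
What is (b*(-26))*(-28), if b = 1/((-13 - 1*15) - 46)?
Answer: -364/37 ≈ -9.8378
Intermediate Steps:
b = -1/74 (b = 1/((-13 - 15) - 46) = 1/(-28 - 46) = 1/(-74) = -1/74 ≈ -0.013514)
(b*(-26))*(-28) = -1/74*(-26)*(-28) = (13/37)*(-28) = -364/37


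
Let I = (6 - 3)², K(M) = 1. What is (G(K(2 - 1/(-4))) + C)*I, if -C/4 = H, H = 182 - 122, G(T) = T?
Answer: -2151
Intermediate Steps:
I = 9 (I = 3² = 9)
H = 60
C = -240 (C = -4*60 = -240)
(G(K(2 - 1/(-4))) + C)*I = (1 - 240)*9 = -239*9 = -2151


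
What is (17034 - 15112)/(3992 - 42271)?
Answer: -1922/38279 ≈ -0.050210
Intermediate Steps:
(17034 - 15112)/(3992 - 42271) = 1922/(-38279) = 1922*(-1/38279) = -1922/38279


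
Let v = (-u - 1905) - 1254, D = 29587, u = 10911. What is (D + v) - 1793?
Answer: 13724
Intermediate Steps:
v = -14070 (v = (-1*10911 - 1905) - 1254 = (-10911 - 1905) - 1254 = -12816 - 1254 = -14070)
(D + v) - 1793 = (29587 - 14070) - 1793 = 15517 - 1793 = 13724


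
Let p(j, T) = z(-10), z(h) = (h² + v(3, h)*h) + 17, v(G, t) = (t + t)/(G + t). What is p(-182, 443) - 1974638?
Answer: -13821847/7 ≈ -1.9746e+6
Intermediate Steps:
v(G, t) = 2*t/(G + t) (v(G, t) = (2*t)/(G + t) = 2*t/(G + t))
z(h) = 17 + h² + 2*h²/(3 + h) (z(h) = (h² + (2*h/(3 + h))*h) + 17 = (h² + 2*h²/(3 + h)) + 17 = 17 + h² + 2*h²/(3 + h))
p(j, T) = 619/7 (p(j, T) = (2*(-10)² + (3 - 10)*(17 + (-10)²))/(3 - 10) = (2*100 - 7*(17 + 100))/(-7) = -(200 - 7*117)/7 = -(200 - 819)/7 = -⅐*(-619) = 619/7)
p(-182, 443) - 1974638 = 619/7 - 1974638 = -13821847/7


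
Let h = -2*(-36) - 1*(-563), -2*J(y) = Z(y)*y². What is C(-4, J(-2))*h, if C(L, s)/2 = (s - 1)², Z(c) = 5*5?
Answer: 3303270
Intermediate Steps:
Z(c) = 25
J(y) = -25*y²/2
C(L, s) = 2*(-1 + s)² (C(L, s) = 2*(s - 1)² = 2*(-1 + s)²)
h = 635 (h = 72 + 563 = 635)
C(-4, J(-2))*h = (2*(-1 - 25/2*(-2)²)²)*635 = (2*(-1 - 25/2*4)²)*635 = (2*(-1 - 50)²)*635 = (2*(-51)²)*635 = (2*2601)*635 = 5202*635 = 3303270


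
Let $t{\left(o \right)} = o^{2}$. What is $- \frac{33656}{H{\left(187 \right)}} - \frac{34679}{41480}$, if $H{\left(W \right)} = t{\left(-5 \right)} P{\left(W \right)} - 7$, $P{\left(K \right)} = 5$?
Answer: $- \frac{700071501}{2447320} \approx -286.06$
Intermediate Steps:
$H{\left(W \right)} = 118$ ($H{\left(W \right)} = \left(-5\right)^{2} \cdot 5 - 7 = 25 \cdot 5 - 7 = 125 - 7 = 118$)
$- \frac{33656}{H{\left(187 \right)}} - \frac{34679}{41480} = - \frac{33656}{118} - \frac{34679}{41480} = \left(-33656\right) \frac{1}{118} - \frac{34679}{41480} = - \frac{16828}{59} - \frac{34679}{41480} = - \frac{700071501}{2447320}$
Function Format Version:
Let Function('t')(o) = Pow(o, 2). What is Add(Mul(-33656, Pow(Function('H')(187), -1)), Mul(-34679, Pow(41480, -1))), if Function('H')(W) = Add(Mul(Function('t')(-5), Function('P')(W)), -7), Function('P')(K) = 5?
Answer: Rational(-700071501, 2447320) ≈ -286.06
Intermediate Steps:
Function('H')(W) = 118 (Function('H')(W) = Add(Mul(Pow(-5, 2), 5), -7) = Add(Mul(25, 5), -7) = Add(125, -7) = 118)
Add(Mul(-33656, Pow(Function('H')(187), -1)), Mul(-34679, Pow(41480, -1))) = Add(Mul(-33656, Pow(118, -1)), Mul(-34679, Pow(41480, -1))) = Add(Mul(-33656, Rational(1, 118)), Mul(-34679, Rational(1, 41480))) = Add(Rational(-16828, 59), Rational(-34679, 41480)) = Rational(-700071501, 2447320)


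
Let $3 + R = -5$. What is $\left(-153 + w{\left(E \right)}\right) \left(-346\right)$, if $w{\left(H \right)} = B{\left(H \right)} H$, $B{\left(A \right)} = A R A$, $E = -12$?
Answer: $-4730166$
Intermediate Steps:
$R = -8$ ($R = -3 - 5 = -8$)
$B{\left(A \right)} = - 8 A^{2}$ ($B{\left(A \right)} = A \left(-8\right) A = - 8 A A = - 8 A^{2}$)
$w{\left(H \right)} = - 8 H^{3}$ ($w{\left(H \right)} = - 8 H^{2} H = - 8 H^{3}$)
$\left(-153 + w{\left(E \right)}\right) \left(-346\right) = \left(-153 - 8 \left(-12\right)^{3}\right) \left(-346\right) = \left(-153 - -13824\right) \left(-346\right) = \left(-153 + 13824\right) \left(-346\right) = 13671 \left(-346\right) = -4730166$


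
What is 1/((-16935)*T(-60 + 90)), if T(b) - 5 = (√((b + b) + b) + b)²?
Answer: -199/2255826675 + 12*√10/751942225 ≈ -3.7750e-8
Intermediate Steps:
T(b) = 5 + (b + √3*√b)² (T(b) = 5 + (√((b + b) + b) + b)² = 5 + (√(2*b + b) + b)² = 5 + (√(3*b) + b)² = 5 + (√3*√b + b)² = 5 + (b + √3*√b)²)
1/((-16935)*T(-60 + 90)) = 1/((-16935)*(5 + ((-60 + 90) + √3*√(-60 + 90))²)) = -1/(16935*(5 + (30 + √3*√30)²)) = -1/(16935*(5 + (30 + 3*√10)²))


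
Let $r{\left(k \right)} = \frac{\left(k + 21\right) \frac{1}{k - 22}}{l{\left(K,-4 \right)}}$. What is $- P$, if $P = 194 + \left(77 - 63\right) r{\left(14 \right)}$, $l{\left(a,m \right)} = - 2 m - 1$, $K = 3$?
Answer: $- \frac{741}{4} \approx -185.25$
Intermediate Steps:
$l{\left(a,m \right)} = -1 - 2 m$
$r{\left(k \right)} = \frac{21 + k}{7 \left(-22 + k\right)}$ ($r{\left(k \right)} = \frac{\left(k + 21\right) \frac{1}{k - 22}}{-1 - -8} = \frac{\left(21 + k\right) \frac{1}{-22 + k}}{-1 + 8} = \frac{\frac{1}{-22 + k} \left(21 + k\right)}{7} = \frac{21 + k}{-22 + k} \frac{1}{7} = \frac{21 + k}{7 \left(-22 + k\right)}$)
$P = \frac{741}{4}$ ($P = 194 + \left(77 - 63\right) \frac{21 + 14}{7 \left(-22 + 14\right)} = 194 + \left(77 - 63\right) \frac{1}{7} \frac{1}{-8} \cdot 35 = 194 + 14 \cdot \frac{1}{7} \left(- \frac{1}{8}\right) 35 = 194 + 14 \left(- \frac{5}{8}\right) = 194 - \frac{35}{4} = \frac{741}{4} \approx 185.25$)
$- P = \left(-1\right) \frac{741}{4} = - \frac{741}{4}$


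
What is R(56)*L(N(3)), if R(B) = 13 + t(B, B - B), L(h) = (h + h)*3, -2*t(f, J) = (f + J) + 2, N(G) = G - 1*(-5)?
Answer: -768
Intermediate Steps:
N(G) = 5 + G (N(G) = G + 5 = 5 + G)
t(f, J) = -1 - J/2 - f/2 (t(f, J) = -((f + J) + 2)/2 = -((J + f) + 2)/2 = -(2 + J + f)/2 = -1 - J/2 - f/2)
L(h) = 6*h (L(h) = (2*h)*3 = 6*h)
R(B) = 12 - B/2 (R(B) = 13 + (-1 - (B - B)/2 - B/2) = 13 + (-1 - 1/2*0 - B/2) = 13 + (-1 + 0 - B/2) = 13 + (-1 - B/2) = 12 - B/2)
R(56)*L(N(3)) = (12 - 1/2*56)*(6*(5 + 3)) = (12 - 28)*(6*8) = -16*48 = -768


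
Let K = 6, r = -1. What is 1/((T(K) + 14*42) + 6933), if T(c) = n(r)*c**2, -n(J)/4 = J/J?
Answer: 1/7377 ≈ 0.00013556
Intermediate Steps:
n(J) = -4 (n(J) = -4*J/J = -4*1 = -4)
T(c) = -4*c**2
1/((T(K) + 14*42) + 6933) = 1/((-4*6**2 + 14*42) + 6933) = 1/((-4*36 + 588) + 6933) = 1/((-144 + 588) + 6933) = 1/(444 + 6933) = 1/7377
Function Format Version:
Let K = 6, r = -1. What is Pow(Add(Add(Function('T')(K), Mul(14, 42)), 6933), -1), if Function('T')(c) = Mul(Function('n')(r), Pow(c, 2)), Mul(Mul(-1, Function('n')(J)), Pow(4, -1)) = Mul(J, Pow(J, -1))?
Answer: Rational(1, 7377) ≈ 0.00013556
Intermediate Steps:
Function('n')(J) = -4 (Function('n')(J) = Mul(-4, Mul(J, Pow(J, -1))) = Mul(-4, 1) = -4)
Function('T')(c) = Mul(-4, Pow(c, 2))
Pow(Add(Add(Function('T')(K), Mul(14, 42)), 6933), -1) = Pow(Add(Add(Mul(-4, Pow(6, 2)), Mul(14, 42)), 6933), -1) = Pow(Add(Add(Mul(-4, 36), 588), 6933), -1) = Pow(Add(Add(-144, 588), 6933), -1) = Pow(Add(444, 6933), -1) = Pow(7377, -1) = Rational(1, 7377)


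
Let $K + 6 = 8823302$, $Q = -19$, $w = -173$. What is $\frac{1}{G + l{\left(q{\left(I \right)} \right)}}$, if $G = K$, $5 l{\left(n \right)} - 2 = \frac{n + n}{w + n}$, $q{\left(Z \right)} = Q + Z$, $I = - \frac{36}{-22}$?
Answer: $\frac{1047}{9237991369} \approx 1.1334 \cdot 10^{-7}$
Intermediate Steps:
$I = \frac{18}{11}$ ($I = \left(-36\right) \left(- \frac{1}{22}\right) = \frac{18}{11} \approx 1.6364$)
$K = 8823296$ ($K = -6 + 8823302 = 8823296$)
$q{\left(Z \right)} = -19 + Z$
$l{\left(n \right)} = \frac{2}{5} + \frac{2 n}{5 \left(-173 + n\right)}$ ($l{\left(n \right)} = \frac{2}{5} + \frac{\left(n + n\right) \frac{1}{-173 + n}}{5} = \frac{2}{5} + \frac{2 n \frac{1}{-173 + n}}{5} = \frac{2}{5} + \frac{2 n}{5 \left(-173 + n\right)}$)
$G = 8823296$
$\frac{1}{G + l{\left(q{\left(I \right)} \right)}} = \frac{1}{8823296 + \frac{2 \left(-173 + 2 \left(-19 + \frac{18}{11}\right)\right)}{5 \left(-173 + \left(-19 + \frac{18}{11}\right)\right)}} = \frac{1}{8823296 + \frac{2 \left(-173 + 2 \left(- \frac{191}{11}\right)\right)}{5 \left(-173 - \frac{191}{11}\right)}} = \frac{1}{8823296 + \frac{2 \left(-173 - \frac{382}{11}\right)}{5 \left(- \frac{2094}{11}\right)}} = \frac{1}{8823296 + \frac{2}{5} \left(- \frac{11}{2094}\right) \left(- \frac{2285}{11}\right)} = \frac{1}{8823296 + \frac{457}{1047}} = \frac{1}{\frac{9237991369}{1047}} = \frac{1047}{9237991369}$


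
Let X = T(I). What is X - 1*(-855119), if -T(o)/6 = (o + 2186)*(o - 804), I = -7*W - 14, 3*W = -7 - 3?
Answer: 33967405/3 ≈ 1.1322e+7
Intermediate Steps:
W = -10/3 (W = (-7 - 3)/3 = (⅓)*(-10) = -10/3 ≈ -3.3333)
I = 28/3 (I = -7*(-10/3) - 14 = 70/3 - 14 = 28/3 ≈ 9.3333)
T(o) = -6*(-804 + o)*(2186 + o) (T(o) = -6*(o + 2186)*(o - 804) = -6*(2186 + o)*(-804 + o) = -6*(-804 + o)*(2186 + o))
X = 31402048/3 (X = 10545264 - 8292*28/3 - 6*(28/3)² = 10545264 - 77392 - 6*784/9 = 10545264 - 77392 - 1568/3 = 31402048/3 ≈ 1.0467e+7)
X - 1*(-855119) = 31402048/3 - 1*(-855119) = 31402048/3 + 855119 = 33967405/3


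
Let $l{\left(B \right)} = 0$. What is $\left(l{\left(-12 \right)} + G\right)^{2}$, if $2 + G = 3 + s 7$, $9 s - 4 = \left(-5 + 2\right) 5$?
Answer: $\frac{4624}{81} \approx 57.086$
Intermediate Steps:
$s = - \frac{11}{9}$ ($s = \frac{4}{9} + \frac{\left(-5 + 2\right) 5}{9} = \frac{4}{9} + \frac{\left(-3\right) 5}{9} = \frac{4}{9} + \frac{1}{9} \left(-15\right) = \frac{4}{9} - \frac{5}{3} = - \frac{11}{9} \approx -1.2222$)
$G = - \frac{68}{9}$ ($G = -2 + \left(3 - \frac{77}{9}\right) = -2 - \frac{50}{9} = - \frac{68}{9} \approx -7.5556$)
$\left(l{\left(-12 \right)} + G\right)^{2} = \left(0 - \frac{68}{9}\right)^{2} = \left(- \frac{68}{9}\right)^{2} = \frac{4624}{81}$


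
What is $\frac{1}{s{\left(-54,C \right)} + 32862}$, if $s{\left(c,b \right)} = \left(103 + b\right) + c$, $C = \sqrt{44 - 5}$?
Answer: $\frac{32911}{1083133882} - \frac{\sqrt{39}}{1083133882} \approx 3.0379 \cdot 10^{-5}$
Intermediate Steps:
$C = \sqrt{39} \approx 6.245$
$s{\left(c,b \right)} = 103 + b + c$
$\frac{1}{s{\left(-54,C \right)} + 32862} = \frac{1}{\left(103 + \sqrt{39} - 54\right) + 32862} = \frac{1}{\left(49 + \sqrt{39}\right) + 32862} = \frac{1}{32911 + \sqrt{39}}$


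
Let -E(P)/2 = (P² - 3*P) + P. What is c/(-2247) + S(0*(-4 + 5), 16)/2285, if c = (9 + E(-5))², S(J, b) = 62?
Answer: -8363171/5134395 ≈ -1.6289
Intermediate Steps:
E(P) = -2*P² + 4*P (E(P) = -2*((P² - 3*P) + P) = -2*(P² - 2*P) = -2*P² + 4*P)
c = 3721 (c = (9 + 2*(-5)*(2 - 1*(-5)))² = (9 + 2*(-5)*(2 + 5))² = (9 + 2*(-5)*7)² = (9 - 70)² = (-61)² = 3721)
c/(-2247) + S(0*(-4 + 5), 16)/2285 = 3721/(-2247) + 62/2285 = 3721*(-1/2247) + 62*(1/2285) = -3721/2247 + 62/2285 = -8363171/5134395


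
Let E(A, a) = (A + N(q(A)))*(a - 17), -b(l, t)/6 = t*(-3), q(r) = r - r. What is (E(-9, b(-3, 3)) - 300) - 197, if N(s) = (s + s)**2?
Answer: -830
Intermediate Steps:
q(r) = 0
N(s) = 4*s**2 (N(s) = (2*s)**2 = 4*s**2)
b(l, t) = 18*t (b(l, t) = -6*t*(-3) = -(-18)*t = 18*t)
E(A, a) = A*(-17 + a) (E(A, a) = (A + 4*0**2)*(a - 17) = (A + 4*0)*(-17 + a) = (A + 0)*(-17 + a) = A*(-17 + a))
(E(-9, b(-3, 3)) - 300) - 197 = (-9*(-17 + 18*3) - 300) - 197 = (-9*(-17 + 54) - 300) - 197 = (-9*37 - 300) - 197 = (-333 - 300) - 197 = -633 - 197 = -830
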